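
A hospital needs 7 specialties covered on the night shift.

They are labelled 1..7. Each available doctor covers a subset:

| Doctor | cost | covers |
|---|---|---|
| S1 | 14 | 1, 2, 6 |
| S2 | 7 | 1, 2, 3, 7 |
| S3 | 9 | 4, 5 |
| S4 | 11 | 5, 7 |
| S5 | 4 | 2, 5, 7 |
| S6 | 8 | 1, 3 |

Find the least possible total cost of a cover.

30

S1, S2, S3 together cover every specialty (S1 ∪ S2 ∪ S3 = {1, 2, 3, 4, 5, 6, 7}); total cost 14 + 7 + 9 = 30.
The greedy pick S5, S2, S3, S1 costs 34; no covering selection beats 30.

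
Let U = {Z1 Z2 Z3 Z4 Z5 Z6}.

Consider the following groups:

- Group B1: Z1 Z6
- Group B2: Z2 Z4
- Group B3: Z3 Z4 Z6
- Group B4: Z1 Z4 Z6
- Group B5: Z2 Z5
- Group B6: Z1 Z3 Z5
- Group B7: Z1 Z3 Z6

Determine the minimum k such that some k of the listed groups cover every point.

3

Take {B2, B6, B7}. Their union is {Z1, Z2, Z3, Z4, Z5, Z6}, which is all 6 points.
No 2 of the 7 groups cover everything (all 21 combinations miss at least one point), so 3 is optimal.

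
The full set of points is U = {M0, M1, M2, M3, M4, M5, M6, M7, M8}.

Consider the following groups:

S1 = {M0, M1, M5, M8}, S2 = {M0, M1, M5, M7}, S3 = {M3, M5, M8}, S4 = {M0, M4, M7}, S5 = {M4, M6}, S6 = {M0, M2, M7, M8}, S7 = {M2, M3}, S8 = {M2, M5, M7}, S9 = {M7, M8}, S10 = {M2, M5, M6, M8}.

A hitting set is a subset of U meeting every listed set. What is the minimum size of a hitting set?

Take H = {M2, M6, M7, M8}. Each listed group contains at least one of these, so H is a hitting set of size 4.
No choice of 3 points meets every group, so 4 is the minimum.

4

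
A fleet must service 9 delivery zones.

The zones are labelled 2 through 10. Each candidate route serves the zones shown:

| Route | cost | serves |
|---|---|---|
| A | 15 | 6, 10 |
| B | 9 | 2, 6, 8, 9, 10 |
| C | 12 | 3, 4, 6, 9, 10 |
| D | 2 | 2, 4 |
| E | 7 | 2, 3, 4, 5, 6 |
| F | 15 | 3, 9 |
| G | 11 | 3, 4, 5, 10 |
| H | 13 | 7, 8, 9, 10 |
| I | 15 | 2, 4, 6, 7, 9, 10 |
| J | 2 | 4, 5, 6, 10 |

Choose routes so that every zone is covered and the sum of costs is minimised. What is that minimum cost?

E, H together cover every zone (E ∪ H = {2, 3, 4, 5, 6, 7, 8, 9, 10}); total cost 7 + 13 = 20.
The greedy pick J, D, H, E costs 24; no covering selection beats 20.

20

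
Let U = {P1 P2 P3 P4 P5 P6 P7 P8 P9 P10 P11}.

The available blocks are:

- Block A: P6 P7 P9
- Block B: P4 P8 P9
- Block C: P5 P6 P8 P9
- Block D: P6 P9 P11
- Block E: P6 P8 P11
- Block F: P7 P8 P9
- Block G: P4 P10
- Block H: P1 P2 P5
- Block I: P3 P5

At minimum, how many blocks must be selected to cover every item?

5

Take {E, F, G, H, I}. Their union is {P1, P2, P3, P4, P5, P6, P7, P8, P9, P10, P11}, which is all 11 items.
No 4 of the 9 blocks cover everything (all 126 combinations miss at least one item), so 5 is optimal.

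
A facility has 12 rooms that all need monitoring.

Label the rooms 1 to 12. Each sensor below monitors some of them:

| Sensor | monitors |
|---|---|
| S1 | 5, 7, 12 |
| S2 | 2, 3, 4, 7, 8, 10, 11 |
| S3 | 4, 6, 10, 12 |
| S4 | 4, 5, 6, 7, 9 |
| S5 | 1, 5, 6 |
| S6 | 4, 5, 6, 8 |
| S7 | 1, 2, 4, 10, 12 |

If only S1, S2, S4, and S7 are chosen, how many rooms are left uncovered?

Union of S1, S2, S4, S7 = {1, 2, 3, 4, 5, 6, 7, 8, 9, 10, 11, 12} — that's every room, so 0 are uncovered.

0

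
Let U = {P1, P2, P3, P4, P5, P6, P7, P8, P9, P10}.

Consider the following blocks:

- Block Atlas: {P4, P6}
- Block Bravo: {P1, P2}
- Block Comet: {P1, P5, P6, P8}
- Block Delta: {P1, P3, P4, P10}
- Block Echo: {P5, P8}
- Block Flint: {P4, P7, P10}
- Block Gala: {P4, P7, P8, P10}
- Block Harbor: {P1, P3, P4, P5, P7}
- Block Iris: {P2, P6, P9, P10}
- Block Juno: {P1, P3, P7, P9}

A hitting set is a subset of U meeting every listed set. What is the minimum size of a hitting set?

Take H = {P1, P5, P6, P7}. Each listed block contains at least one of these, so H is a hitting set of size 4.
No choice of 3 points meets every block, so 4 is the minimum.

4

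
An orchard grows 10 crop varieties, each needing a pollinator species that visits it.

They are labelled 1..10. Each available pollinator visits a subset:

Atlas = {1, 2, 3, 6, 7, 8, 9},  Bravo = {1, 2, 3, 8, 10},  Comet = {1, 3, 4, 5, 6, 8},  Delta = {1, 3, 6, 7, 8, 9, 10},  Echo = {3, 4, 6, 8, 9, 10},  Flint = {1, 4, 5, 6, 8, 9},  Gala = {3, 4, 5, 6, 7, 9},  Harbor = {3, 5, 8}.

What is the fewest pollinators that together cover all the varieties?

2

Take {Bravo, Gala}. Their union is {1, 2, 3, 4, 5, 6, 7, 8, 9, 10}, which is all 10 varieties.
No single pollinator has all 10 varieties (the largest, Atlas, has 7), so 2 is optimal.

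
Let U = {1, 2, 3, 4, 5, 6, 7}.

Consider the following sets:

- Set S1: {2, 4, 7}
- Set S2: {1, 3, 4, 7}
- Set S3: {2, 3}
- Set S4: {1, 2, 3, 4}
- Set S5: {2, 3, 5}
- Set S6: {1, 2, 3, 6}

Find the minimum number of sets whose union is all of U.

3

S1, S5, and S6 cover everything between them: the union {1, 2, 3, 4, 5, 6, 7} is all of U.
Only S5 contains 5, so S5 is forced; the remaining 4 items need at least 2 more sets (each remaining set adds at most 3) — so at least 3 sets are needed, and 3 is optimal.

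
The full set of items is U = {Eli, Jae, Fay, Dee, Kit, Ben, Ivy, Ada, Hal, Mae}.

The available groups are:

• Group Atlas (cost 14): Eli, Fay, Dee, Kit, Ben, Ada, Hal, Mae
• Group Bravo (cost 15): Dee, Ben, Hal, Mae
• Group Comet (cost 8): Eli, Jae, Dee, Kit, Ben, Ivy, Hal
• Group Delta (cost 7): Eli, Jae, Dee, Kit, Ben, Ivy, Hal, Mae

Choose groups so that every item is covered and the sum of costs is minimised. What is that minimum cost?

21

Atlas, Delta together cover every item (Atlas ∪ Delta = {Eli, Jae, Fay, Dee, Kit, Ben, Ivy, Ada, Hal, Mae}); total cost 14 + 7 = 21.
No covering selection has total cost below 21.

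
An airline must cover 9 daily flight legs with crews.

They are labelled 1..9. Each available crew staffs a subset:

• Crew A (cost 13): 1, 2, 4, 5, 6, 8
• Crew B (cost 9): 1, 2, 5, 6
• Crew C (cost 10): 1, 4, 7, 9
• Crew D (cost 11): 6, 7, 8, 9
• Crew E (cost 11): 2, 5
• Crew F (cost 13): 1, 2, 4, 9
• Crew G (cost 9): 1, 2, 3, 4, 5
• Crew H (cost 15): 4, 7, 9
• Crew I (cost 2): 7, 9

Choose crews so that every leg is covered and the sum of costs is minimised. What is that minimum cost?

20

D, G together cover every leg (D ∪ G = {1, 2, 3, 4, 5, 6, 7, 8, 9}); total cost 11 + 9 = 20.
The greedy pick I, G, D costs 22; no covering selection beats 20.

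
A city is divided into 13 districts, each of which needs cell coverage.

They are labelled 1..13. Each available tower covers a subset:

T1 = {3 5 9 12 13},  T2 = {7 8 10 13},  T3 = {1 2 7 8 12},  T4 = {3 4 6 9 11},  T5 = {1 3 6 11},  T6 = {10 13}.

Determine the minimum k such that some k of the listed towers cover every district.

Take {T1, T2, T3, T4}. Their union is {1, 2, 3, 4, 5, 6, 7, 8, 9, 10, 11, 12, 13}, which is all 13 districts.
No 3 of the 6 towers cover everything (all 20 combinations miss at least one district), so 4 is optimal.

4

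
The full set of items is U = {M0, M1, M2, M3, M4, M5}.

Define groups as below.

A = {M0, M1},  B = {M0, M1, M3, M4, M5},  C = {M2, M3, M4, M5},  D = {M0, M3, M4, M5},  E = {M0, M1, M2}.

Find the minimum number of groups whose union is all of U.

2

B and E cover everything between them: the union {M0, M1, M2, M3, M4, M5} is all of U.
No single group has all 6 items (the largest, B, has 5), so 2 is optimal.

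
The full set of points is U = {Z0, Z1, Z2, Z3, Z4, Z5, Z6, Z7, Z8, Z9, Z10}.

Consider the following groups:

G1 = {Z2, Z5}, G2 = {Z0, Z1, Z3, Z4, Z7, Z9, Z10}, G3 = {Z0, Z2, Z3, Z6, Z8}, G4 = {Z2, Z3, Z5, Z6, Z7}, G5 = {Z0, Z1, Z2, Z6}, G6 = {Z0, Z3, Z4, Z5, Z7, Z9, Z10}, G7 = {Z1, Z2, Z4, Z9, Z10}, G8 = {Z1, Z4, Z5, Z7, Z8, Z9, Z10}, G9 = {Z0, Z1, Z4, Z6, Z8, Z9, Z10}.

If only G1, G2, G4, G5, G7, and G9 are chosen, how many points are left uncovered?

0

Union of G1, G2, G4, G5, G7, G9 = {Z0, Z1, Z2, Z3, Z4, Z5, Z6, Z7, Z8, Z9, Z10} — that's every point, so 0 are uncovered.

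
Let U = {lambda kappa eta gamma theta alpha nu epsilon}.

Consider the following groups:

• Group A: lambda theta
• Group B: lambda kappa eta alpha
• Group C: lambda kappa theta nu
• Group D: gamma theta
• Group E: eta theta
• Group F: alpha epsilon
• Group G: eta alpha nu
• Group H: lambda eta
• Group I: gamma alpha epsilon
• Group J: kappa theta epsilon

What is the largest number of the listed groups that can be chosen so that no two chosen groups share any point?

D, F, H are pairwise disjoint (D={gamma,theta}; F={alpha,epsilon}; H={lambda,eta}).
Every remaining group overlaps one of these, and no 4 of the listed groups are pairwise disjoint, so 3 is the maximum.

3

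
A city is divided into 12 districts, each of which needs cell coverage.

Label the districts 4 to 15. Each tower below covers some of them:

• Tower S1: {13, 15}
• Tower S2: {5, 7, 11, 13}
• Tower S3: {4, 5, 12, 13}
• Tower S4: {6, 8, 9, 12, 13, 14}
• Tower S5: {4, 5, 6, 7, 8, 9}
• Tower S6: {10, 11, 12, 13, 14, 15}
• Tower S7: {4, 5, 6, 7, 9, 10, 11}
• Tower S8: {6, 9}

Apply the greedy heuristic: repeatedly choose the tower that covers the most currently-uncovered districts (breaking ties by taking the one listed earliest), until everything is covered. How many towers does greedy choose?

Greedy: pick S7 (covers 7 new) → pick S4 (covers 4 new) → pick S1 (covers 1 new). Total picks: 3.
(The true minimum cover uses only 2 towers, so greedy is not optimal here.)

3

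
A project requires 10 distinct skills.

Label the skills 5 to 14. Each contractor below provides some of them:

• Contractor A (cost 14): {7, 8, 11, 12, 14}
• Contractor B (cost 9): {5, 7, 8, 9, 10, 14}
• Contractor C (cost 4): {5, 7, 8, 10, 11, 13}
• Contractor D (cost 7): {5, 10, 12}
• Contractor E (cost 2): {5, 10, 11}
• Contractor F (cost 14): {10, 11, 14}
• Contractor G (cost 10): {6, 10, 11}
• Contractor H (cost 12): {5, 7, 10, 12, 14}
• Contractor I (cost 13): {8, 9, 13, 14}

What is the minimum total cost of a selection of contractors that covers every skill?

B, C, D, G together cover every skill (B ∪ C ∪ D ∪ G = {5, 6, 7, 8, 9, 10, 11, 12, 13, 14}); total cost 9 + 4 + 7 + 10 = 30.
No covering selection has total cost below 30.

30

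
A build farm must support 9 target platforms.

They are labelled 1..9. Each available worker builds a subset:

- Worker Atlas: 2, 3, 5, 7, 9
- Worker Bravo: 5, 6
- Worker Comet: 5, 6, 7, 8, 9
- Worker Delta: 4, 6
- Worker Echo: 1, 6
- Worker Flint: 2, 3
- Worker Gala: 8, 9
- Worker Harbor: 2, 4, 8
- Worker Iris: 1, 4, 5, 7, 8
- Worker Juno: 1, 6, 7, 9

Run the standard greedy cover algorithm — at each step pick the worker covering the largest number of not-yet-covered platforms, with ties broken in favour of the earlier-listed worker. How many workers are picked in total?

3

Greedy: pick Atlas (covers 5 new) → pick Iris (covers 3 new) → pick Bravo (covers 1 new). Total picks: 3.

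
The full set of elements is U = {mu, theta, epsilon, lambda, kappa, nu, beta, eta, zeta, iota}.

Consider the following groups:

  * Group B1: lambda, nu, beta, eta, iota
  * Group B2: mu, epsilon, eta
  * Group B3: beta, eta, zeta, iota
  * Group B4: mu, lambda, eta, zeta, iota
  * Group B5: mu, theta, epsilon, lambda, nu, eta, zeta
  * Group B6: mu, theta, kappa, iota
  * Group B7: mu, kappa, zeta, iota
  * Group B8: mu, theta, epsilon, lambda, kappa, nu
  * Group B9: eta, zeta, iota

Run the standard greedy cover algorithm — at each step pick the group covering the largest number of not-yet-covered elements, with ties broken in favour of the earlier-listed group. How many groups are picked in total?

3

Greedy: pick B5 (covers 7 new) → pick B1 (covers 2 new) → pick B6 (covers 1 new). Total picks: 3.
(The true minimum cover uses only 2 groups, so greedy is not optimal here.)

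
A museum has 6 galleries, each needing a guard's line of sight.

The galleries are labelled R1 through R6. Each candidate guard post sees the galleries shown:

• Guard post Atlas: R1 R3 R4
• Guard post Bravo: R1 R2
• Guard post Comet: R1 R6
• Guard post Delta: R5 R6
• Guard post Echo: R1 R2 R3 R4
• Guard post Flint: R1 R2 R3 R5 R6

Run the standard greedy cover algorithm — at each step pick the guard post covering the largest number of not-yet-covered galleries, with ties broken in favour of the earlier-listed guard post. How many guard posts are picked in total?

Greedy: pick Flint (covers 5 new) → pick Atlas (covers 1 new). Total picks: 2.

2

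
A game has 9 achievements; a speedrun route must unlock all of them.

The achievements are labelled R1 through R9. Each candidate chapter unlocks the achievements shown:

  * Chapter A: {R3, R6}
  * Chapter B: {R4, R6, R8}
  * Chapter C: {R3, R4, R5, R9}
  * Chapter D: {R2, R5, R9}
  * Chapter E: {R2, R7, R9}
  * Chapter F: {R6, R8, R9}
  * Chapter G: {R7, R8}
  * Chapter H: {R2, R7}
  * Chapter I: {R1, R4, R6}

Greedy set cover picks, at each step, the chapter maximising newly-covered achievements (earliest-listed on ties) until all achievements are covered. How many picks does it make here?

4

Greedy: pick C (covers 4 new) → pick B (covers 2 new) → pick E (covers 2 new) → pick I (covers 1 new). Total picks: 4.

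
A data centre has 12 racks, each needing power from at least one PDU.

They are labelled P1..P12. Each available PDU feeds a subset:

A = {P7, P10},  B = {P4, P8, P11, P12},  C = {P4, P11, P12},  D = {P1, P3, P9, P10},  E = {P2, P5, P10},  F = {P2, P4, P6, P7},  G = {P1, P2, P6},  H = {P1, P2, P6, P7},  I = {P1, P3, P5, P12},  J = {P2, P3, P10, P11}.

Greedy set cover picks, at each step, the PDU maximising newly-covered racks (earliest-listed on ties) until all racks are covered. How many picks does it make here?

4

Greedy: pick B (covers 4 new) → pick D (covers 4 new) → pick F (covers 3 new) → pick E (covers 1 new). Total picks: 4.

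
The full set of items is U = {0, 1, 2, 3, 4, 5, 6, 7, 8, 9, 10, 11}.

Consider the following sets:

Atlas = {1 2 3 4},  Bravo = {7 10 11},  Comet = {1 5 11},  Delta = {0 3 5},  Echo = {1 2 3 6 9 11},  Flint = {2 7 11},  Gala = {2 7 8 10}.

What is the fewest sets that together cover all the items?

4

Atlas, Delta, Echo, and Gala cover everything between them: the union {0, 1, 2, 3, 4, 5, 6, 7, 8, 9, 10, 11} is all of U.
Only Atlas contains 4, so Atlas is forced; the remaining 8 items need at least 3 more sets (each remaining set adds at most 3) — so at least 4 sets are needed, and 4 is optimal.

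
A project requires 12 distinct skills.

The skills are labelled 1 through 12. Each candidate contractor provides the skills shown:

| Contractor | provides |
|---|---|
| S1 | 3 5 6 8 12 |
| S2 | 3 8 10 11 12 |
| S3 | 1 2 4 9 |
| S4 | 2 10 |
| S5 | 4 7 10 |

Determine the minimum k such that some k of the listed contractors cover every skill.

S1 and S2 and S3 and S5 together: S1 ∪ S2 ∪ S3 ∪ S5 = {1, 2, 3, 4, 5, 6, 7, 8, 9, 10, 11, 12} — every skill is covered.
No 3 of the 5 contractors cover everything (all 10 combinations miss at least one skill), so 4 is optimal.

4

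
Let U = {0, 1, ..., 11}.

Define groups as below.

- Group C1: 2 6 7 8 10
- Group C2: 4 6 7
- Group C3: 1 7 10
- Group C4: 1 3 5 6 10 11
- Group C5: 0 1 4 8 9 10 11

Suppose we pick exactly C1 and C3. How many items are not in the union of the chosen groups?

Union of C1, C3 = {1, 2, 6, 7, 8, 10}.
Not covered: 0, 3, 4, 5, 9, 11 — 6 items.

6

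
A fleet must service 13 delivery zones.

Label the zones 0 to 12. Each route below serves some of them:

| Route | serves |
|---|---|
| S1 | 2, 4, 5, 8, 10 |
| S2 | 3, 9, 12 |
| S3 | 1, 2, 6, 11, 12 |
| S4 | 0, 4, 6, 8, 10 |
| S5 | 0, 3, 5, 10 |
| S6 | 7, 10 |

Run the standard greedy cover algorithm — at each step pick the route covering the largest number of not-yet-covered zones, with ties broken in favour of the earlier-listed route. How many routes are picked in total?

Greedy: pick S1 (covers 5 new) → pick S3 (covers 4 new) → pick S2 (covers 2 new) → pick S4 (covers 1 new) → pick S6 (covers 1 new). Total picks: 5.

5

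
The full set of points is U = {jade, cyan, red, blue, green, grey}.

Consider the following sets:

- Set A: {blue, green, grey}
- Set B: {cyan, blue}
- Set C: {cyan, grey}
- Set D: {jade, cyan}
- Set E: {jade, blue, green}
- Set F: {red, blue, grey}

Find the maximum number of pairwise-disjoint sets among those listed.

2

A, D are pairwise disjoint (A={blue,green,grey}; D={jade,cyan}).
Every remaining set overlaps one of these, and no 3 of the listed sets are pairwise disjoint, so 2 is the maximum.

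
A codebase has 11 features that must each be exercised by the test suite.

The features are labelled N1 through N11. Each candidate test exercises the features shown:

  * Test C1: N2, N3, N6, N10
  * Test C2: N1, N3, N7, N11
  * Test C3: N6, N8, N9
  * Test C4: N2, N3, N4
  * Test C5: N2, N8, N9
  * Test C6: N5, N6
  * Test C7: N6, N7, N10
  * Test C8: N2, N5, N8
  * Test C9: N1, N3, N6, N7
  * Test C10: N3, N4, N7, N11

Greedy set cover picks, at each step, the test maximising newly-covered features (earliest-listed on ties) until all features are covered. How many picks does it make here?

5

Greedy: pick C1 (covers 4 new) → pick C2 (covers 3 new) → pick C3 (covers 2 new) → pick C4 (covers 1 new) → pick C6 (covers 1 new). Total picks: 5.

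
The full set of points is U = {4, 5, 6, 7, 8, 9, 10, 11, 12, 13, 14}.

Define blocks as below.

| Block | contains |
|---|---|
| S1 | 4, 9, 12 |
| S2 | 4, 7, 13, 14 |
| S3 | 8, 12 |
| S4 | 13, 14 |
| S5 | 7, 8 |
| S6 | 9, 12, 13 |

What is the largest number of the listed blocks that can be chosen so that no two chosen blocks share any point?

3

S1, S4, S5 are pairwise disjoint (S1={4,9,12}; S4={13,14}; S5={7,8}).
Every remaining block overlaps one of these, and no 4 of the listed blocks are pairwise disjoint, so 3 is the maximum.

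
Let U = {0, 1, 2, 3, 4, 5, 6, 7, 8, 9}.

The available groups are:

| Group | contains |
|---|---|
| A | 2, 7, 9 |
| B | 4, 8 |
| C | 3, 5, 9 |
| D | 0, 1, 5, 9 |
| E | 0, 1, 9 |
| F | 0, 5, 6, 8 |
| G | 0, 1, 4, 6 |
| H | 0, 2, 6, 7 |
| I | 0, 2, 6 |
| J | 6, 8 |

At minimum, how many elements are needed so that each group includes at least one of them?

3

T = {6, 8, 9} meets every group (each contains at least one member of T), and |T| = 3.
The groups B, C, I are pairwise disjoint, so any hitting set needs a separate element for each — at least 3. Hence 3 is optimal.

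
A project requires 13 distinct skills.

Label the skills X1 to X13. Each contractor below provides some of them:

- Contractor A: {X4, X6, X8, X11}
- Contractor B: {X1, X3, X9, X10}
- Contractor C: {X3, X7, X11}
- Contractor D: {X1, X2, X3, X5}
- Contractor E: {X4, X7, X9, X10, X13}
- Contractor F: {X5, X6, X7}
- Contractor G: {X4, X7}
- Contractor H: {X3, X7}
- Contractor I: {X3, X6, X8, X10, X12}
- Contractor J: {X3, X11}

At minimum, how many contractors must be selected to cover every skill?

Take {A, D, E, I}. Their union is {X1, X2, X3, X4, X5, X6, X7, X8, X9, X10, X11, X12, X13}, which is all 13 skills.
No 3 of the 10 contractors cover everything (all 120 combinations miss at least one skill), so 4 is optimal.

4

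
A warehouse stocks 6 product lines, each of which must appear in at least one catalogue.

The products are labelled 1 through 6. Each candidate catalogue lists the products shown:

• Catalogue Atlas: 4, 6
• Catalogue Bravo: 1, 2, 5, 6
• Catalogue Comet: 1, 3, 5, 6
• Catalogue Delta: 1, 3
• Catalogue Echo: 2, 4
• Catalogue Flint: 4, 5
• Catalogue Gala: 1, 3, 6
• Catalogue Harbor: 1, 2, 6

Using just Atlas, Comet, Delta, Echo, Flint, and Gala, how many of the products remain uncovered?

Union of Atlas, Comet, Delta, Echo, Flint, Gala = {1, 2, 3, 4, 5, 6} — that's every product, so 0 are uncovered.

0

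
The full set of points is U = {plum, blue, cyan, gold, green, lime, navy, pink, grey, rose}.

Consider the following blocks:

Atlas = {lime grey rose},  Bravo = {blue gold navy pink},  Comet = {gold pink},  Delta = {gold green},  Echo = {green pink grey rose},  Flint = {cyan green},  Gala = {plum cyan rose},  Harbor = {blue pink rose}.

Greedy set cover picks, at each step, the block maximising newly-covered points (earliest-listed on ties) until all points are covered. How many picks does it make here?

Greedy: pick Bravo (covers 4 new) → pick Atlas (covers 3 new) → pick Flint (covers 2 new) → pick Gala (covers 1 new). Total picks: 4.

4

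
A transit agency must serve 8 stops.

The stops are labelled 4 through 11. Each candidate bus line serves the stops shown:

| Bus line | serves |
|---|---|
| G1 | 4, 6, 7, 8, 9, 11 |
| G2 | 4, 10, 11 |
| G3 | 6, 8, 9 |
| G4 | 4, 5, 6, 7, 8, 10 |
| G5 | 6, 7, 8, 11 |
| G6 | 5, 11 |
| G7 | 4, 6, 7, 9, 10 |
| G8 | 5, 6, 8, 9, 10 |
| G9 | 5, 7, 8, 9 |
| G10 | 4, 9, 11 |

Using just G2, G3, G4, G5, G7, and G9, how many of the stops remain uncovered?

Union of G2, G3, G4, G5, G7, G9 = {4, 5, 6, 7, 8, 9, 10, 11} — that's every stop, so 0 are uncovered.

0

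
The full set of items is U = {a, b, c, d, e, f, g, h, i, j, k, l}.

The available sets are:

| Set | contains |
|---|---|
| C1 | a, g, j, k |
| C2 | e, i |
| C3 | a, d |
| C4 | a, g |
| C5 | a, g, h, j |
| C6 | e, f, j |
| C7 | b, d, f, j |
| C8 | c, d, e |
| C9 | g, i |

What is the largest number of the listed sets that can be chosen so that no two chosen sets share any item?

C3, C6, C9 are pairwise disjoint (C3={a,d}; C6={e,f,j}; C9={g,i}).
Every remaining set overlaps one of these, and no 4 of the listed sets are pairwise disjoint, so 3 is the maximum.

3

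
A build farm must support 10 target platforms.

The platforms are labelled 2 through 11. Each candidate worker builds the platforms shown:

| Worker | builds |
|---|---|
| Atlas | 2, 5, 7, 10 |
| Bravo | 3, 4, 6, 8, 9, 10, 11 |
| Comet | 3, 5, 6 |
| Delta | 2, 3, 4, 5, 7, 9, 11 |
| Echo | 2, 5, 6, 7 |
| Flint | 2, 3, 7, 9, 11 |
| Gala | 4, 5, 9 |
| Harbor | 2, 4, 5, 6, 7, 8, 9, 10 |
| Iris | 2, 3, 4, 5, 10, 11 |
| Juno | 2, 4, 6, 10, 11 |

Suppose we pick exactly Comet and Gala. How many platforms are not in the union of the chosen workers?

Union of Comet, Gala = {3, 4, 5, 6, 9}.
Not covered: 2, 7, 8, 10, 11 — 5 platforms.

5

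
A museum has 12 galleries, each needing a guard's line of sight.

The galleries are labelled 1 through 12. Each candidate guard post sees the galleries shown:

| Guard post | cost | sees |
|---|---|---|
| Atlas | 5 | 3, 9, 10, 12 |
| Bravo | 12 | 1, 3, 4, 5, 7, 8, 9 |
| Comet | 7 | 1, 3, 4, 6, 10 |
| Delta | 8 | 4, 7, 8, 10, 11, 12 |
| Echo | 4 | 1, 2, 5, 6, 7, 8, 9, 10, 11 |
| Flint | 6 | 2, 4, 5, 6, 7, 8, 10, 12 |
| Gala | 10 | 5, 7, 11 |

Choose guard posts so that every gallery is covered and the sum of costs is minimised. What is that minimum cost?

15

Atlas, Echo, Flint together cover every gallery (Atlas ∪ Echo ∪ Flint = {1, 2, 3, 4, 5, 6, 7, 8, 9, 10, 11, 12}); total cost 5 + 4 + 6 = 15.
No covering selection has total cost below 15.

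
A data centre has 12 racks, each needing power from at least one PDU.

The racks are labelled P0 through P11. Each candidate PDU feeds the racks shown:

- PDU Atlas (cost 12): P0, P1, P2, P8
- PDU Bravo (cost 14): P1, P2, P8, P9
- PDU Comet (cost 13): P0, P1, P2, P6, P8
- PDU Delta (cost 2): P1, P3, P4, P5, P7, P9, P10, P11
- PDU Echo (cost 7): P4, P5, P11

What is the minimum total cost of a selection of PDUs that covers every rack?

Comet, Delta together cover every rack (Comet ∪ Delta = {P0, P1, P2, P3, P4, P5, P6, P7, P8, P9, P10, P11}); total cost 13 + 2 = 15.
No covering selection has total cost below 15.

15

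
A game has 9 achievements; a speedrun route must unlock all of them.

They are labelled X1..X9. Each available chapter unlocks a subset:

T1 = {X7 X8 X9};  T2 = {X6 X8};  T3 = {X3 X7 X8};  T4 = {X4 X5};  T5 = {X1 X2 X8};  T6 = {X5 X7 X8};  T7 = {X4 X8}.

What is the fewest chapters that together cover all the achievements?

5

Take {T1, T2, T3, T4, T5}. Their union is {X1, X2, X3, X4, X5, X6, X7, X8, X9}, which is all 9 achievements.
Only T2 contains X6, so T2 is forced; the remaining 7 achievements need at least 4 more chapters (each remaining chapter adds at most 2) — so at least 5 chapters are needed, and 5 is optimal.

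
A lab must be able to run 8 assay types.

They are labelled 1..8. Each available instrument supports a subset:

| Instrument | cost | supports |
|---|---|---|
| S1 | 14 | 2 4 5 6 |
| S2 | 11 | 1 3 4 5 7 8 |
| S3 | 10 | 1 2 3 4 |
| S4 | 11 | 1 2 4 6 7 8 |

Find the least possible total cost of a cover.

22

S2, S4 together cover every assay (S2 ∪ S4 = {1, 2, 3, 4, 5, 6, 7, 8}); total cost 11 + 11 = 22.
No covering selection has total cost below 22.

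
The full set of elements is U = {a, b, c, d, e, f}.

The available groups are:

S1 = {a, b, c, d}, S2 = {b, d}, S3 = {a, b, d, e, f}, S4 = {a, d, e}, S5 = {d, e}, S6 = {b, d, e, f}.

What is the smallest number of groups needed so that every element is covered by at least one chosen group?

S1 and S6 cover everything between them: the union {a, b, c, d, e, f} is all of U.
No single group has all 6 elements (the largest, S3, has 5), so 2 is optimal.

2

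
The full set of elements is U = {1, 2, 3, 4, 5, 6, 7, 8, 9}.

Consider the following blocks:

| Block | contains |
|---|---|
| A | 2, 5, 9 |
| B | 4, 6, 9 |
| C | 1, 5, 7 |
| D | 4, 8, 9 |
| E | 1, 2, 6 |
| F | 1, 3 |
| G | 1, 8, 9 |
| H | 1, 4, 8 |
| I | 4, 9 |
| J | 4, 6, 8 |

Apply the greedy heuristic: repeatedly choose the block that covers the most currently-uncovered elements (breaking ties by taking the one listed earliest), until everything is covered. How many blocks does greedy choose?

5

Greedy: pick A (covers 3 new) → pick H (covers 3 new) → pick B (covers 1 new) → pick C (covers 1 new) → pick F (covers 1 new). Total picks: 5.
(The true minimum cover uses only 4 blocks, so greedy is not optimal here.)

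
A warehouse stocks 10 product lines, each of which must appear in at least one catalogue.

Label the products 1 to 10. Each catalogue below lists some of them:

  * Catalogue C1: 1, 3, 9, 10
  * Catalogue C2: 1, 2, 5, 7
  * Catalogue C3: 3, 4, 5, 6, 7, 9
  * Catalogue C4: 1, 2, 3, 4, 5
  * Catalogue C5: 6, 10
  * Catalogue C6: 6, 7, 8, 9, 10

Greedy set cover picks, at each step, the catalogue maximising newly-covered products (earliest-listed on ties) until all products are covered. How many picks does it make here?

4

Greedy: pick C3 (covers 6 new) → pick C1 (covers 2 new) → pick C2 (covers 1 new) → pick C6 (covers 1 new). Total picks: 4.
(The true minimum cover uses only 2 catalogues, so greedy is not optimal here.)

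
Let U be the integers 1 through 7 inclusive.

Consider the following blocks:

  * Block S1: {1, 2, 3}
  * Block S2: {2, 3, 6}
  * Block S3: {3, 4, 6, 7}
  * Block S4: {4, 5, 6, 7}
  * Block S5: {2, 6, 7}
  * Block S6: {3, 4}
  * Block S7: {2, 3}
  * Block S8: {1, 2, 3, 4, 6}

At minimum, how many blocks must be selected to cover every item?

2

S4 and S8 together: S4 ∪ S8 = {1, 2, 3, 4, 5, 6, 7} — every item is covered.
No single block has all 7 items (the largest, S8, has 5), so 2 is optimal.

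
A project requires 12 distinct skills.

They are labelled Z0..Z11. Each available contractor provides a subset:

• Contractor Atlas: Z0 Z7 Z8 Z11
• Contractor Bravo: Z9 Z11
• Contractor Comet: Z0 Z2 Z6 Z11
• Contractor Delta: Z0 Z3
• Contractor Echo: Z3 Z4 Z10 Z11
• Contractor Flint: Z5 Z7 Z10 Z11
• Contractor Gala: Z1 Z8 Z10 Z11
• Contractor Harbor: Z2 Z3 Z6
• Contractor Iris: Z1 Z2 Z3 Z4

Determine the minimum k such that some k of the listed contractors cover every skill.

5

Bravo and Comet and Echo and Flint and Gala together: Bravo ∪ Comet ∪ Echo ∪ Flint ∪ Gala = {Z0, Z1, Z2, Z3, Z4, Z5, Z6, Z7, Z8, Z9, Z10, Z11} — every skill is covered.
No 4 of the 9 contractors cover everything (all 126 combinations miss at least one skill), so 5 is optimal.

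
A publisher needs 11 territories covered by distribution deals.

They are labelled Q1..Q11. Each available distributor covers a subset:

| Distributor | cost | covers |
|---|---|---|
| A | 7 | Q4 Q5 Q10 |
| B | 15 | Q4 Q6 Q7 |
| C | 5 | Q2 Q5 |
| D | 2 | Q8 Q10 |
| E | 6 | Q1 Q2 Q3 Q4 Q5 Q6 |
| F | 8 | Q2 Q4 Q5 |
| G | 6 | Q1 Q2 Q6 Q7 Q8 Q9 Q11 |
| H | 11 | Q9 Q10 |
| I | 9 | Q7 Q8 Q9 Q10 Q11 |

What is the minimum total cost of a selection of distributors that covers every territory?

14

D, E, G together cover every territory (D ∪ E ∪ G = {Q1, Q2, Q3, Q4, Q5, Q6, Q7, Q8, Q9, Q10, Q11}); total cost 2 + 6 + 6 = 14.
No covering selection has total cost below 14.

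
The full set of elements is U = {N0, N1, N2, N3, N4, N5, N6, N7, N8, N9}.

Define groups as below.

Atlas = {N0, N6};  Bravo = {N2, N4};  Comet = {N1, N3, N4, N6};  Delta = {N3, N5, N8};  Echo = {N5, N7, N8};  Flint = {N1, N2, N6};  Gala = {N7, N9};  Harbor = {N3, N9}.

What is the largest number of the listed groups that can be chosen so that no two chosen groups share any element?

Atlas, Bravo, Echo, Harbor are pairwise disjoint (Atlas={N0,N6}; Bravo={N2,N4}; Echo={N5,N7,N8}; Harbor={N3,N9}).
Every remaining group overlaps one of these, and no 5 of the listed groups are pairwise disjoint, so 4 is the maximum.

4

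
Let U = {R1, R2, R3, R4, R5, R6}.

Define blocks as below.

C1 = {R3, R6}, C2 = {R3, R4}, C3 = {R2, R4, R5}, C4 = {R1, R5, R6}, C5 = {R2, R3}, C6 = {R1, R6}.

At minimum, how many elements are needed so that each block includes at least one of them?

3

H = {R3, R4, R6} meets every block (each contains at least one member of H), and |H| = 3.
No choice of 2 elements meets every block, so 3 is the minimum.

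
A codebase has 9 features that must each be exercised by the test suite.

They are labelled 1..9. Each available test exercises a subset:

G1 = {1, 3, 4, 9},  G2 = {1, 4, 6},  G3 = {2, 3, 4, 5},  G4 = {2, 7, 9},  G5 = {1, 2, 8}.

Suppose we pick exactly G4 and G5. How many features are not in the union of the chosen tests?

4

Union of G4, G5 = {1, 2, 7, 8, 9}.
Not covered: 3, 4, 5, 6 — 4 features.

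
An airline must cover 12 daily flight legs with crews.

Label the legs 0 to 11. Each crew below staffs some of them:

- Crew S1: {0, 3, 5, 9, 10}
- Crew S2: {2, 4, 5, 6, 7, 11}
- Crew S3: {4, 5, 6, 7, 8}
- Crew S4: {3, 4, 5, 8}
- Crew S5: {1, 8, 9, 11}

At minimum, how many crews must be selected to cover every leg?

3

Take {S1, S2, S5}. Their union is {0, 1, 2, 3, 4, 5, 6, 7, 8, 9, 10, 11}, which is all 12 legs.
Only S1 contains 0, so S1 is forced; the remaining 7 legs need at least 2 more crews (each remaining crew adds at most 5) — so at least 3 crews are needed, and 3 is optimal.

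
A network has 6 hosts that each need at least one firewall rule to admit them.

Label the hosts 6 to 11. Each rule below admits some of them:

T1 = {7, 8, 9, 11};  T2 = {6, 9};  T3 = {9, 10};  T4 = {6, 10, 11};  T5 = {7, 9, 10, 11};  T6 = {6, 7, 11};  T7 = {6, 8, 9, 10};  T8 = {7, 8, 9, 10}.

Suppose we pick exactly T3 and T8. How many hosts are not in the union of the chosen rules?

Union of T3, T8 = {7, 8, 9, 10}.
Not covered: 6, 11 — 2 hosts.

2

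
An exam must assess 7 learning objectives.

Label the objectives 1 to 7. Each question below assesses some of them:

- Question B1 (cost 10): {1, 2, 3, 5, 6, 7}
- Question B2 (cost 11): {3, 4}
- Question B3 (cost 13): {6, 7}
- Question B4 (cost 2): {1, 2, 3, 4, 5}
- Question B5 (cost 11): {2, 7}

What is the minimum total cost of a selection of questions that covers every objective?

B1, B4 together cover every objective (B1 ∪ B4 = {1, 2, 3, 4, 5, 6, 7}); total cost 10 + 2 = 12.
No covering selection has total cost below 12.

12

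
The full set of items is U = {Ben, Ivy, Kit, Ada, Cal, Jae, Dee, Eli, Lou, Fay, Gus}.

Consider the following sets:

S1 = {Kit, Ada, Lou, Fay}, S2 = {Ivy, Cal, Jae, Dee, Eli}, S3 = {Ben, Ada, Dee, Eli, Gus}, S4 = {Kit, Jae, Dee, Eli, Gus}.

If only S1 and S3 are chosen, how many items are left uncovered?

Union of S1, S3 = {Ben, Kit, Ada, Dee, Eli, Lou, Fay, Gus}.
Not covered: Ivy, Cal, Jae — 3 items.

3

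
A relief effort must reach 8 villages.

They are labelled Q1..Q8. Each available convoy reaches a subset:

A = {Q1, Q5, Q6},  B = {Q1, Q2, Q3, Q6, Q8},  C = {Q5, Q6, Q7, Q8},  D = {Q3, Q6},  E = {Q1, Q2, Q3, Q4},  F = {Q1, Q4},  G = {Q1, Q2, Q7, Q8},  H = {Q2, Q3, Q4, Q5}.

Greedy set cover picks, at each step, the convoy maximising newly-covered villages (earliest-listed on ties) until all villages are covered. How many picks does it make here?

Greedy: pick B (covers 5 new) → pick C (covers 2 new) → pick E (covers 1 new). Total picks: 3.
(The true minimum cover uses only 2 convoys, so greedy is not optimal here.)

3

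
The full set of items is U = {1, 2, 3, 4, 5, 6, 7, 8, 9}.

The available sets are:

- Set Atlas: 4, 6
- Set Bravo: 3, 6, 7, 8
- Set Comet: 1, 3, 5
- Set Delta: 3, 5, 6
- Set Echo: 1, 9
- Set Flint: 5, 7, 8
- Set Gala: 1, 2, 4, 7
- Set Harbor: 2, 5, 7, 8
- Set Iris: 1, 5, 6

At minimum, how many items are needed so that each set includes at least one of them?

Take H = {1, 6, 7}. Each listed set contains at least one of these, so H is a hitting set of size 3.
The sets Atlas, Echo, Flint are pairwise disjoint, so any hitting set needs a separate item for each — at least 3. Hence 3 is optimal.

3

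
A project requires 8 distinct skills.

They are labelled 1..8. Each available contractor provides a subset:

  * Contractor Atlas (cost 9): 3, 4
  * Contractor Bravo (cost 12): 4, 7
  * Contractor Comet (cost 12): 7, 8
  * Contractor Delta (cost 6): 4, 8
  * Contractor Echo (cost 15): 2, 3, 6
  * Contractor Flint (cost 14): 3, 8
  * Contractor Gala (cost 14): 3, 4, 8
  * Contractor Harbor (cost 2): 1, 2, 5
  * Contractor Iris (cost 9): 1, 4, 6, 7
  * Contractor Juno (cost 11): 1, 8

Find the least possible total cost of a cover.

25

Flint, Harbor, Iris together cover every skill (Flint ∪ Harbor ∪ Iris = {1, 2, 3, 4, 5, 6, 7, 8}); total cost 14 + 2 + 9 = 25.
The greedy pick Harbor, Delta, Iris, Atlas costs 26; no covering selection beats 25.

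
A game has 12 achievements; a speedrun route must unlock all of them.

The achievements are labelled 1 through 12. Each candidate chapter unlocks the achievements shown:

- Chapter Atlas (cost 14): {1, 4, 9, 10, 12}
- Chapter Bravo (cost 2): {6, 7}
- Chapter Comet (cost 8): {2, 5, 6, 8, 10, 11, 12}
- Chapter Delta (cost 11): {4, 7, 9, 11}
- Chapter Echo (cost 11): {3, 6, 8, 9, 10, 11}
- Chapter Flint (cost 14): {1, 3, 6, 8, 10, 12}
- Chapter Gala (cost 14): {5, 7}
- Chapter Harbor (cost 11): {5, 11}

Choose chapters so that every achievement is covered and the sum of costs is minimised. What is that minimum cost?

33

Comet, Delta, Flint together cover every achievement (Comet ∪ Delta ∪ Flint = {1, 2, 3, 4, 5, 6, 7, 8, 9, 10, 11, 12}); total cost 8 + 11 + 14 = 33.
The greedy pick Bravo, Comet, Atlas, Echo costs 35; no covering selection beats 33.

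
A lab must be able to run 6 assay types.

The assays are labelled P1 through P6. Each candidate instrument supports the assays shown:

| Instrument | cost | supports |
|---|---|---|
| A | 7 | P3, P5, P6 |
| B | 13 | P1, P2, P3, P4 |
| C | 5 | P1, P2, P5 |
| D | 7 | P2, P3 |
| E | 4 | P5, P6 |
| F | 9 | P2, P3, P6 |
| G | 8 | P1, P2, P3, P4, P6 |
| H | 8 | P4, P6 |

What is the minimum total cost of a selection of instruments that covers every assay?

E, G together cover every assay (E ∪ G = {P1, P2, P3, P4, P5, P6}); total cost 4 + 8 = 12.
No covering selection has total cost below 12.

12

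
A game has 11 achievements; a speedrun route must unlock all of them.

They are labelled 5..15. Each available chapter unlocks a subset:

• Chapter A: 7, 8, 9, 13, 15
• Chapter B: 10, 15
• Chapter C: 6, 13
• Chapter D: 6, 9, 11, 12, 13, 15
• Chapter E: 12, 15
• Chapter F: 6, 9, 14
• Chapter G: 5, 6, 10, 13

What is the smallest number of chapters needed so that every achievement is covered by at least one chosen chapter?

4

Take {A, D, F, G}. Their union is {5, 6, 7, 8, 9, 10, 11, 12, 13, 14, 15}, which is all 11 achievements.
Only D contains 11, so D is forced; the remaining 5 achievements need at least 3 more chapters (each remaining chapter adds at most 2) — so at least 4 chapters are needed, and 4 is optimal.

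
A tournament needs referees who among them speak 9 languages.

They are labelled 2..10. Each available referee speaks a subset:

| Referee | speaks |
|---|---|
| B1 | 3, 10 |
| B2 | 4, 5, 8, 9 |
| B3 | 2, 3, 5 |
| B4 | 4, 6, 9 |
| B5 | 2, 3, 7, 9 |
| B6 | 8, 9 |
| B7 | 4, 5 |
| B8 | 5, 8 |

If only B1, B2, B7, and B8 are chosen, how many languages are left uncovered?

Union of B1, B2, B7, B8 = {3, 4, 5, 8, 9, 10}.
Not covered: 2, 6, 7 — 3 languages.

3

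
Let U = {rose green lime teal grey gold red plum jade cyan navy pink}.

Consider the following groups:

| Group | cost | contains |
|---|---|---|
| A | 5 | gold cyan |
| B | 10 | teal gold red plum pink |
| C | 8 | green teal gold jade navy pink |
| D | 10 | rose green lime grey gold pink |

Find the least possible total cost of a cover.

A, B, C, D together cover every element (A ∪ B ∪ C ∪ D = {rose, green, lime, teal, grey, gold, red, plum, jade, cyan, navy, pink}); total cost 5 + 10 + 8 + 10 = 33.
No covering selection has total cost below 33.

33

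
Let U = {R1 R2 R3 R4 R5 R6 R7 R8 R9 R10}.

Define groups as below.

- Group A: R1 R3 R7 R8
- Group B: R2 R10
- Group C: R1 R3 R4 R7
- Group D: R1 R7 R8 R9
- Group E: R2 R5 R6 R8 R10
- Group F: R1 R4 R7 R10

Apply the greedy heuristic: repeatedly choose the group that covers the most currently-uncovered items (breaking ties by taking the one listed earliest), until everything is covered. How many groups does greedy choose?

Greedy: pick E (covers 5 new) → pick C (covers 4 new) → pick D (covers 1 new). Total picks: 3.

3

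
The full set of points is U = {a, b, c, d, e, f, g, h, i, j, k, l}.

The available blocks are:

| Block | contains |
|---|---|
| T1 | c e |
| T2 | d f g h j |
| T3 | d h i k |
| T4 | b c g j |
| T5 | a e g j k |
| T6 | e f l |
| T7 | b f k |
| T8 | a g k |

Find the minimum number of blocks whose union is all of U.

T3 and T4 and T6 and T8 together: T3 ∪ T4 ∪ T6 ∪ T8 = {a, b, c, d, e, f, g, h, i, j, k, l} — every point is covered.
Only T6 contains l, so T6 is forced; the remaining 9 points need at least 3 more blocks (each remaining block adds at most 4) — so at least 4 blocks are needed, and 4 is optimal.

4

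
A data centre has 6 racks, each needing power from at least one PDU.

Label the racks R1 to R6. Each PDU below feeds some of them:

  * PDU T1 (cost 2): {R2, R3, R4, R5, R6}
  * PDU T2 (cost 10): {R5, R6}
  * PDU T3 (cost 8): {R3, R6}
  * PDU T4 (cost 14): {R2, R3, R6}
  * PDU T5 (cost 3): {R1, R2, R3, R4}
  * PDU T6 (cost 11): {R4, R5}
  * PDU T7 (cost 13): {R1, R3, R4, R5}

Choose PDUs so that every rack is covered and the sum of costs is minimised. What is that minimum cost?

T1, T5 together cover every rack (T1 ∪ T5 = {R1, R2, R3, R4, R5, R6}); total cost 2 + 3 = 5.
No covering selection has total cost below 5.

5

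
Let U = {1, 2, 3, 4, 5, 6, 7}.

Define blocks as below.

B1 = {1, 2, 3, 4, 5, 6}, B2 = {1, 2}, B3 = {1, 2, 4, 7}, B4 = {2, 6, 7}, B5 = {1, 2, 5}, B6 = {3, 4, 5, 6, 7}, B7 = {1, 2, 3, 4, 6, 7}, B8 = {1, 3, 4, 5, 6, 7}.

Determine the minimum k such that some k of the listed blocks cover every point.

B4 and B8 cover everything between them: the union {1, 2, 3, 4, 5, 6, 7} is all of U.
No single block has all 7 points (the largest, B1, has 6), so 2 is optimal.

2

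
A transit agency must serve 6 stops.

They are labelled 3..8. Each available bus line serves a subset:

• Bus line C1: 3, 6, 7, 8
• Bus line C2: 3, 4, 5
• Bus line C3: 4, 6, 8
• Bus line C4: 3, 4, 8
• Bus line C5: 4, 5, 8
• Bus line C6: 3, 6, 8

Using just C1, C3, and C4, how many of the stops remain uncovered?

Union of C1, C3, C4 = {3, 4, 6, 7, 8}.
Not covered: 5 — 1 stop.

1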